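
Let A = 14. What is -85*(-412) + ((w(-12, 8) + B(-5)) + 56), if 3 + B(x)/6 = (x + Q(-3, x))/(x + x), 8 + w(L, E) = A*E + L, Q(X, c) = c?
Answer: 35156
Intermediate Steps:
w(L, E) = -8 + L + 14*E (w(L, E) = -8 + (14*E + L) = -8 + (L + 14*E) = -8 + L + 14*E)
B(x) = -12 (B(x) = -18 + 6*((x + x)/(x + x)) = -18 + 6*((2*x)/((2*x))) = -18 + 6*((2*x)*(1/(2*x))) = -18 + 6*1 = -18 + 6 = -12)
-85*(-412) + ((w(-12, 8) + B(-5)) + 56) = -85*(-412) + (((-8 - 12 + 14*8) - 12) + 56) = 35020 + (((-8 - 12 + 112) - 12) + 56) = 35020 + ((92 - 12) + 56) = 35020 + (80 + 56) = 35020 + 136 = 35156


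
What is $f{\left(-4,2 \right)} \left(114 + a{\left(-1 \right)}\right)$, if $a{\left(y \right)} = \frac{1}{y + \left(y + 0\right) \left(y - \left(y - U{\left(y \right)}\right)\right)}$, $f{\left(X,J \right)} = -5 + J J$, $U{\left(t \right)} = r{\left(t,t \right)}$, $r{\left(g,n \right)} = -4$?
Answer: $- \frac{343}{3} \approx -114.33$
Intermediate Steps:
$U{\left(t \right)} = -4$
$f{\left(X,J \right)} = -5 + J^{2}$
$a{\left(y \right)} = - \frac{1}{3 y}$ ($a{\left(y \right)} = \frac{1}{y + \left(y + 0\right) \left(y - \left(4 + y\right)\right)} = \frac{1}{y + y \left(-4\right)} = \frac{1}{y - 4 y} = \frac{1}{\left(-3\right) y} = - \frac{1}{3 y}$)
$f{\left(-4,2 \right)} \left(114 + a{\left(-1 \right)}\right) = \left(-5 + 2^{2}\right) \left(114 - \frac{1}{3 \left(-1\right)}\right) = \left(-5 + 4\right) \left(114 - - \frac{1}{3}\right) = - (114 + \frac{1}{3}) = \left(-1\right) \frac{343}{3} = - \frac{343}{3}$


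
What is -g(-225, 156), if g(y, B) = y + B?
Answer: 69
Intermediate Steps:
g(y, B) = B + y
-g(-225, 156) = -(156 - 225) = -1*(-69) = 69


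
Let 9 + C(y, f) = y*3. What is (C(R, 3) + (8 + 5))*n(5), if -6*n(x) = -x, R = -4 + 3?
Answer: ⅚ ≈ 0.83333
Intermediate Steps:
R = -1
C(y, f) = -9 + 3*y (C(y, f) = -9 + y*3 = -9 + 3*y)
n(x) = x/6 (n(x) = -(-1)*x/6 = x/6)
(C(R, 3) + (8 + 5))*n(5) = ((-9 + 3*(-1)) + (8 + 5))*((⅙)*5) = ((-9 - 3) + 13)*(⅚) = (-12 + 13)*(⅚) = 1*(⅚) = ⅚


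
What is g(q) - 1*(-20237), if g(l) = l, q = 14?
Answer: 20251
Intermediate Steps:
g(q) - 1*(-20237) = 14 - 1*(-20237) = 14 + 20237 = 20251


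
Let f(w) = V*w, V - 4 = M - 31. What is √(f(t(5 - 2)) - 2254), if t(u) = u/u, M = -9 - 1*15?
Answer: I*√2305 ≈ 48.01*I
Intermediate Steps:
M = -24 (M = -9 - 15 = -24)
V = -51 (V = 4 + (-24 - 31) = 4 - 55 = -51)
t(u) = 1
f(w) = -51*w
√(f(t(5 - 2)) - 2254) = √(-51*1 - 2254) = √(-51 - 2254) = √(-2305) = I*√2305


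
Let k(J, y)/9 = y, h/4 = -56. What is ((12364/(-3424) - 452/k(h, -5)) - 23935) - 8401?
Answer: -1245334903/38520 ≈ -32330.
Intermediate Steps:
h = -224 (h = 4*(-56) = -224)
k(J, y) = 9*y
((12364/(-3424) - 452/k(h, -5)) - 23935) - 8401 = ((12364/(-3424) - 452/(9*(-5))) - 23935) - 8401 = ((12364*(-1/3424) - 452/(-45)) - 23935) - 8401 = ((-3091/856 - 452*(-1/45)) - 23935) - 8401 = ((-3091/856 + 452/45) - 23935) - 8401 = (247817/38520 - 23935) - 8401 = -921728383/38520 - 8401 = -1245334903/38520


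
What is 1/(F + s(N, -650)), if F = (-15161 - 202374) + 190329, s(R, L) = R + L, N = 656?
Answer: -1/27200 ≈ -3.6765e-5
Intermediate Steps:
s(R, L) = L + R
F = -27206 (F = -217535 + 190329 = -27206)
1/(F + s(N, -650)) = 1/(-27206 + (-650 + 656)) = 1/(-27206 + 6) = 1/(-27200) = -1/27200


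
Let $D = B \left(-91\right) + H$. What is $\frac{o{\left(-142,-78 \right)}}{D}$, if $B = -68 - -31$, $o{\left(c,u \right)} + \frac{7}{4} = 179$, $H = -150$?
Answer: $\frac{709}{12868} \approx 0.055098$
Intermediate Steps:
$o{\left(c,u \right)} = \frac{709}{4}$ ($o{\left(c,u \right)} = - \frac{7}{4} + 179 = \frac{709}{4}$)
$B = -37$ ($B = -68 + 31 = -37$)
$D = 3217$ ($D = \left(-37\right) \left(-91\right) - 150 = 3367 - 150 = 3217$)
$\frac{o{\left(-142,-78 \right)}}{D} = \frac{709}{4 \cdot 3217} = \frac{709}{4} \cdot \frac{1}{3217} = \frac{709}{12868}$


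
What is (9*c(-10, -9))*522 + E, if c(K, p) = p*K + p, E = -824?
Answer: 379714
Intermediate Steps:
c(K, p) = p + K*p (c(K, p) = K*p + p = p + K*p)
(9*c(-10, -9))*522 + E = (9*(-9*(1 - 10)))*522 - 824 = (9*(-9*(-9)))*522 - 824 = (9*81)*522 - 824 = 729*522 - 824 = 380538 - 824 = 379714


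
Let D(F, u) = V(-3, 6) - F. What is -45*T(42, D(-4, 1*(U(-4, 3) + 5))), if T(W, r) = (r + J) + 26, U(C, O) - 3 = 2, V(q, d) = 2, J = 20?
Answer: -2340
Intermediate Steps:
U(C, O) = 5 (U(C, O) = 3 + 2 = 5)
D(F, u) = 2 - F
T(W, r) = 46 + r (T(W, r) = (r + 20) + 26 = (20 + r) + 26 = 46 + r)
-45*T(42, D(-4, 1*(U(-4, 3) + 5))) = -45*(46 + (2 - 1*(-4))) = -45*(46 + (2 + 4)) = -45*(46 + 6) = -45*52 = -2340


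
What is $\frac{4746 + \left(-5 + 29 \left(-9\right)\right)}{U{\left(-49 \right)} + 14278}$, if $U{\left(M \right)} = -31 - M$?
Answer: $\frac{560}{1787} \approx 0.31337$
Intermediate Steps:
$\frac{4746 + \left(-5 + 29 \left(-9\right)\right)}{U{\left(-49 \right)} + 14278} = \frac{4746 + \left(-5 + 29 \left(-9\right)\right)}{\left(-31 - -49\right) + 14278} = \frac{4746 - 266}{\left(-31 + 49\right) + 14278} = \frac{4746 - 266}{18 + 14278} = \frac{4480}{14296} = 4480 \cdot \frac{1}{14296} = \frac{560}{1787}$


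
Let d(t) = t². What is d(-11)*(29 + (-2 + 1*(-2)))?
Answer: 3025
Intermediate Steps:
d(-11)*(29 + (-2 + 1*(-2))) = (-11)²*(29 + (-2 + 1*(-2))) = 121*(29 + (-2 - 2)) = 121*(29 - 4) = 121*25 = 3025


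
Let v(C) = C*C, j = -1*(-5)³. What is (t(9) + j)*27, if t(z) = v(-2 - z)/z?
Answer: 3738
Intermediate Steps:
j = 125 (j = -1*(-125) = 125)
v(C) = C²
t(z) = (-2 - z)²/z
(t(9) + j)*27 = ((2 + 9)²/9 + 125)*27 = ((⅑)*11² + 125)*27 = ((⅑)*121 + 125)*27 = (121/9 + 125)*27 = (1246/9)*27 = 3738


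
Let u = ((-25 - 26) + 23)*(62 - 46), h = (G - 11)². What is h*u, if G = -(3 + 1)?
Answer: -100800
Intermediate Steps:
G = -4 (G = -1*4 = -4)
h = 225 (h = (-4 - 11)² = (-15)² = 225)
u = -448 (u = (-51 + 23)*16 = -28*16 = -448)
h*u = 225*(-448) = -100800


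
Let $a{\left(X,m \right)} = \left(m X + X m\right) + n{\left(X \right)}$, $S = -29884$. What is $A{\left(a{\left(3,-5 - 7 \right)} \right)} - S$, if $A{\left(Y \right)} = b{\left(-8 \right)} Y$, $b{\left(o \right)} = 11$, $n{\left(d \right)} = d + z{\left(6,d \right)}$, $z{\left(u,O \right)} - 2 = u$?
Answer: $29213$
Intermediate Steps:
$z{\left(u,O \right)} = 2 + u$
$n{\left(d \right)} = 8 + d$ ($n{\left(d \right)} = d + \left(2 + 6\right) = d + 8 = 8 + d$)
$a{\left(X,m \right)} = 8 + X + 2 X m$ ($a{\left(X,m \right)} = \left(m X + X m\right) + \left(8 + X\right) = \left(X m + X m\right) + \left(8 + X\right) = 2 X m + \left(8 + X\right) = 8 + X + 2 X m$)
$A{\left(Y \right)} = 11 Y$
$A{\left(a{\left(3,-5 - 7 \right)} \right)} - S = 11 \left(8 + 3 + 2 \cdot 3 \left(-5 - 7\right)\right) - -29884 = 11 \left(8 + 3 + 2 \cdot 3 \left(-12\right)\right) + 29884 = 11 \left(8 + 3 - 72\right) + 29884 = 11 \left(-61\right) + 29884 = -671 + 29884 = 29213$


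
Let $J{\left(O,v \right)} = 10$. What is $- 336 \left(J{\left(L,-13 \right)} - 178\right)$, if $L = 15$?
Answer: $56448$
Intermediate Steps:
$- 336 \left(J{\left(L,-13 \right)} - 178\right) = - 336 \left(10 - 178\right) = \left(-336\right) \left(-168\right) = 56448$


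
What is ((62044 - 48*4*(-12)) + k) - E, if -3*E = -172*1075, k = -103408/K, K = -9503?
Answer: 77702656/28509 ≈ 2725.5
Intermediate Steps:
k = 103408/9503 (k = -103408/(-9503) = -103408*(-1/9503) = 103408/9503 ≈ 10.882)
E = 184900/3 (E = -(-172)*1075/3 = -1/3*(-184900) = 184900/3 ≈ 61633.)
((62044 - 48*4*(-12)) + k) - E = ((62044 - 48*4*(-12)) + 103408/9503) - 1*184900/3 = ((62044 - 192*(-12)) + 103408/9503) - 184900/3 = ((62044 + 2304) + 103408/9503) - 184900/3 = (64348 + 103408/9503) - 184900/3 = 611602452/9503 - 184900/3 = 77702656/28509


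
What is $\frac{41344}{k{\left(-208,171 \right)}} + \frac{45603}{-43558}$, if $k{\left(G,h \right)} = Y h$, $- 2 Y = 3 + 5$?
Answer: $- \frac{24105979}{392022} \approx -61.491$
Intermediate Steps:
$Y = -4$ ($Y = - \frac{3 + 5}{2} = \left(- \frac{1}{2}\right) 8 = -4$)
$k{\left(G,h \right)} = - 4 h$
$\frac{41344}{k{\left(-208,171 \right)}} + \frac{45603}{-43558} = \frac{41344}{\left(-4\right) 171} + \frac{45603}{-43558} = \frac{41344}{-684} + 45603 \left(- \frac{1}{43558}\right) = 41344 \left(- \frac{1}{684}\right) - \frac{45603}{43558} = - \frac{544}{9} - \frac{45603}{43558} = - \frac{24105979}{392022}$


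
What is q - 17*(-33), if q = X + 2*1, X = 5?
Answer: 568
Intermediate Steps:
q = 7 (q = 5 + 2*1 = 5 + 2 = 7)
q - 17*(-33) = 7 - 17*(-33) = 7 + 561 = 568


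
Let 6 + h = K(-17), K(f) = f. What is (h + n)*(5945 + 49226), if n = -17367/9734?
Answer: -13309948579/9734 ≈ -1.3674e+6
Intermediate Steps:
h = -23 (h = -6 - 17 = -23)
n = -17367/9734 (n = -17367*1/9734 = -17367/9734 ≈ -1.7842)
(h + n)*(5945 + 49226) = (-23 - 17367/9734)*(5945 + 49226) = -241249/9734*55171 = -13309948579/9734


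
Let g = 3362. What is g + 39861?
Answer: 43223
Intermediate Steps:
g + 39861 = 3362 + 39861 = 43223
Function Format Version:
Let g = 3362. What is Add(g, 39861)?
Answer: 43223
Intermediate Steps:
Add(g, 39861) = Add(3362, 39861) = 43223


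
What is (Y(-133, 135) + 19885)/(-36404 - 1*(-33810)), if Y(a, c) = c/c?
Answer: -9943/1297 ≈ -7.6662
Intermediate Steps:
Y(a, c) = 1
(Y(-133, 135) + 19885)/(-36404 - 1*(-33810)) = (1 + 19885)/(-36404 - 1*(-33810)) = 19886/(-36404 + 33810) = 19886/(-2594) = 19886*(-1/2594) = -9943/1297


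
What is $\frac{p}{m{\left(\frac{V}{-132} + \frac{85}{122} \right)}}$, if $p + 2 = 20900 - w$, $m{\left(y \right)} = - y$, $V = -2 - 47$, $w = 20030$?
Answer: $- \frac{6989136}{8599} \approx -812.79$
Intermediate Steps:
$V = -49$ ($V = -2 - 47 = -49$)
$p = 868$ ($p = -2 + \left(20900 - 20030\right) = -2 + 870 = 868$)
$\frac{p}{m{\left(\frac{V}{-132} + \frac{85}{122} \right)}} = \frac{868}{\left(-1\right) \left(- \frac{49}{-132} + \frac{85}{122}\right)} = \frac{868}{\left(-1\right) \left(\left(-49\right) \left(- \frac{1}{132}\right) + 85 \cdot \frac{1}{122}\right)} = \frac{868}{\left(-1\right) \left(\frac{49}{132} + \frac{85}{122}\right)} = \frac{868}{\left(-1\right) \frac{8599}{8052}} = \frac{868}{- \frac{8599}{8052}} = 868 \left(- \frac{8052}{8599}\right) = - \frac{6989136}{8599}$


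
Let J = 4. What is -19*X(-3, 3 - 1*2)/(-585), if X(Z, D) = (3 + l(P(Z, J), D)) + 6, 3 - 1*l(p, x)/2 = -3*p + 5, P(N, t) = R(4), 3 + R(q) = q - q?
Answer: -19/45 ≈ -0.42222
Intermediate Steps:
R(q) = -3 (R(q) = -3 + (q - q) = -3 + 0 = -3)
P(N, t) = -3
l(p, x) = -4 + 6*p (l(p, x) = 6 - 2*(-3*p + 5) = 6 - 2*(5 - 3*p) = 6 + (-10 + 6*p) = -4 + 6*p)
X(Z, D) = -13 (X(Z, D) = (3 + (-4 + 6*(-3))) + 6 = (3 + (-4 - 18)) + 6 = (3 - 22) + 6 = -19 + 6 = -13)
-19*X(-3, 3 - 1*2)/(-585) = -19*(-13)/(-585) = 247*(-1/585) = -19/45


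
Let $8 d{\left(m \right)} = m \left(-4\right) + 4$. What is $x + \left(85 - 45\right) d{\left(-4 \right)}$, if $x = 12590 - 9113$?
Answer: $3577$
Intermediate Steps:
$d{\left(m \right)} = \frac{1}{2} - \frac{m}{2}$ ($d{\left(m \right)} = \frac{m \left(-4\right) + 4}{8} = \frac{- 4 m + 4}{8} = \frac{4 - 4 m}{8} = \frac{1}{2} - \frac{m}{2}$)
$x = 3477$ ($x = 12590 - 9113 = 3477$)
$x + \left(85 - 45\right) d{\left(-4 \right)} = 3477 + \left(85 - 45\right) \left(\frac{1}{2} - -2\right) = 3477 + 40 \left(\frac{1}{2} + 2\right) = 3477 + 40 \cdot \frac{5}{2} = 3477 + 100 = 3577$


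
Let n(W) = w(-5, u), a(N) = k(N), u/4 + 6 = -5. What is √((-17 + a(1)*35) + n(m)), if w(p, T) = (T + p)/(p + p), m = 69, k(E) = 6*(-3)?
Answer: I*√64210/10 ≈ 25.34*I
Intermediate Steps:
u = -44 (u = -24 + 4*(-5) = -24 - 20 = -44)
k(E) = -18
a(N) = -18
w(p, T) = (T + p)/(2*p) (w(p, T) = (T + p)/((2*p)) = (T + p)*(1/(2*p)) = (T + p)/(2*p))
n(W) = 49/10 (n(W) = (½)*(-44 - 5)/(-5) = (½)*(-⅕)*(-49) = 49/10)
√((-17 + a(1)*35) + n(m)) = √((-17 - 18*35) + 49/10) = √((-17 - 630) + 49/10) = √(-647 + 49/10) = √(-6421/10) = I*√64210/10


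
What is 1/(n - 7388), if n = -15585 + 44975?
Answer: 1/22002 ≈ 4.5450e-5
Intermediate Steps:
n = 29390
1/(n - 7388) = 1/(29390 - 7388) = 1/22002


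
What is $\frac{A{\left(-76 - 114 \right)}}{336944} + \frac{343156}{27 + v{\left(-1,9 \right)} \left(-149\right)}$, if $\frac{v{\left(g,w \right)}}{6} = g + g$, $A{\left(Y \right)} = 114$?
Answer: $\frac{477787447}{2527080} \approx 189.07$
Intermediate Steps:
$v{\left(g,w \right)} = 12 g$ ($v{\left(g,w \right)} = 6 \left(g + g\right) = 6 \cdot 2 g = 12 g$)
$\frac{A{\left(-76 - 114 \right)}}{336944} + \frac{343156}{27 + v{\left(-1,9 \right)} \left(-149\right)} = \frac{114}{336944} + \frac{343156}{27 + 12 \left(-1\right) \left(-149\right)} = 114 \cdot \frac{1}{336944} + \frac{343156}{27 - -1788} = \frac{57}{168472} + \frac{343156}{27 + 1788} = \frac{57}{168472} + \frac{343156}{1815} = \frac{57}{168472} + 343156 \cdot \frac{1}{1815} = \frac{57}{168472} + \frac{2836}{15} = \frac{477787447}{2527080}$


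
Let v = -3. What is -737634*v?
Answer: 2212902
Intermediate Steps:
-737634*v = -737634*(-3) = 2212902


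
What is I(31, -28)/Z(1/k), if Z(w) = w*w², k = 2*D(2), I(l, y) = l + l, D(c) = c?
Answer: 3968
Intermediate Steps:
I(l, y) = 2*l
k = 4 (k = 2*2 = 4)
Z(w) = w³
I(31, -28)/Z(1/k) = (2*31)/((1/4)³) = 62/((¼)³) = 62/(1/64) = 62*64 = 3968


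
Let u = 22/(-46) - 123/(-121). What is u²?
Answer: 2244004/7745089 ≈ 0.28973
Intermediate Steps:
u = 1498/2783 (u = 22*(-1/46) - 123*(-1/121) = -11/23 + 123/121 = 1498/2783 ≈ 0.53827)
u² = (1498/2783)² = 2244004/7745089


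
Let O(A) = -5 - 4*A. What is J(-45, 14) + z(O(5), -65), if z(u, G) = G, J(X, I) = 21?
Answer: -44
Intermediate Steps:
J(-45, 14) + z(O(5), -65) = 21 - 65 = -44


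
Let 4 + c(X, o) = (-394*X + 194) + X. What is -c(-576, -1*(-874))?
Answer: -226558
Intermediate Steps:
c(X, o) = 190 - 393*X (c(X, o) = -4 + ((-394*X + 194) + X) = -4 + ((194 - 394*X) + X) = -4 + (194 - 393*X) = 190 - 393*X)
-c(-576, -1*(-874)) = -(190 - 393*(-576)) = -(190 + 226368) = -1*226558 = -226558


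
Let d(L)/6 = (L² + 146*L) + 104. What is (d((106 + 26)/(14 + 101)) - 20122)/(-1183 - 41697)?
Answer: 122229413/283544000 ≈ 0.43108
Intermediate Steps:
d(L) = 624 + 6*L² + 876*L (d(L) = 6*((L² + 146*L) + 104) = 6*(104 + L² + 146*L) = 624 + 6*L² + 876*L)
(d((106 + 26)/(14 + 101)) - 20122)/(-1183 - 41697) = ((624 + 6*((106 + 26)/(14 + 101))² + 876*((106 + 26)/(14 + 101))) - 20122)/(-1183 - 41697) = ((624 + 6*(132/115)² + 876*(132/115)) - 20122)/(-42880) = ((624 + 6*(132*(1/115))² + 876*(132*(1/115))) - 20122)*(-1/42880) = ((624 + 6*(132/115)² + 876*(132/115)) - 20122)*(-1/42880) = ((624 + 6*(17424/13225) + 115632/115) - 20122)*(-1/42880) = ((624 + 104544/13225 + 115632/115) - 20122)*(-1/42880) = (21654624/13225 - 20122)*(-1/42880) = -244458826/13225*(-1/42880) = 122229413/283544000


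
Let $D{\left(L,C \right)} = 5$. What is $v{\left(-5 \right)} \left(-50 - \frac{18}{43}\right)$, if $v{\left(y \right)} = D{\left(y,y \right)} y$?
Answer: $\frac{54200}{43} \approx 1260.5$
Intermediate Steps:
$v{\left(y \right)} = 5 y$
$v{\left(-5 \right)} \left(-50 - \frac{18}{43}\right) = 5 \left(-5\right) \left(-50 - \frac{18}{43}\right) = - 25 \left(-50 - \frac{18}{43}\right) = \left(-25\right) \left(- \frac{2168}{43}\right) = \frac{54200}{43}$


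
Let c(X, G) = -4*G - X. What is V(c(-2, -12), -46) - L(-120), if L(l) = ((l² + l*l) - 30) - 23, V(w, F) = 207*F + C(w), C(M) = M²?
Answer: -35769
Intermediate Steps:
c(X, G) = -X - 4*G
V(w, F) = w² + 207*F (V(w, F) = 207*F + w² = w² + 207*F)
L(l) = -53 + 2*l² (L(l) = ((l² + l²) - 30) - 23 = (2*l² - 30) - 23 = (-30 + 2*l²) - 23 = -53 + 2*l²)
V(c(-2, -12), -46) - L(-120) = ((-1*(-2) - 4*(-12))² + 207*(-46)) - (-53 + 2*(-120)²) = ((2 + 48)² - 9522) - (-53 + 2*14400) = (50² - 9522) - (-53 + 28800) = (2500 - 9522) - 1*28747 = -7022 - 28747 = -35769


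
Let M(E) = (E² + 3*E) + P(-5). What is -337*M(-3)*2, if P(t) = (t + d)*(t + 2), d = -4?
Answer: -18198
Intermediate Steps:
P(t) = (-4 + t)*(2 + t) (P(t) = (t - 4)*(t + 2) = (-4 + t)*(2 + t))
M(E) = 27 + E² + 3*E (M(E) = (E² + 3*E) + (-8 + (-5)² - 2*(-5)) = (E² + 3*E) + (-8 + 25 + 10) = (E² + 3*E) + 27 = 27 + E² + 3*E)
-337*M(-3)*2 = -337*(27 + (-3)² + 3*(-3))*2 = -337*(27 + 9 - 9)*2 = -9099*2 = -337*54 = -18198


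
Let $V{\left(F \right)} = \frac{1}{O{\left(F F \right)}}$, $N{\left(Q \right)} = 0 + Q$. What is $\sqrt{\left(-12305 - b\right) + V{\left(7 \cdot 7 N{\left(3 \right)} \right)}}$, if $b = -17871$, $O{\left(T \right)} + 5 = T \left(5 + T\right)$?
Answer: $\frac{\sqrt{1214179304049432398327}}{467056921} \approx 74.606$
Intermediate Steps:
$N{\left(Q \right)} = Q$
$O{\left(T \right)} = -5 + T \left(5 + T\right)$
$V{\left(F \right)} = \frac{1}{-5 + F^{4} + 5 F^{2}}$ ($V{\left(F \right)} = \frac{1}{-5 + \left(F F\right)^{2} + 5 F F} = \frac{1}{-5 + \left(F^{2}\right)^{2} + 5 F^{2}} = \frac{1}{-5 + F^{4} + 5 F^{2}}$)
$\sqrt{\left(-12305 - b\right) + V{\left(7 \cdot 7 N{\left(3 \right)} \right)}} = \sqrt{\left(-12305 - -17871\right) + \frac{1}{-5 + \left(7 \cdot 7 \cdot 3\right)^{4} + 5 \left(7 \cdot 7 \cdot 3\right)^{2}}} = \sqrt{\left(-12305 + 17871\right) + \frac{1}{-5 + \left(49 \cdot 3\right)^{4} + 5 \left(49 \cdot 3\right)^{2}}} = \sqrt{5566 + \frac{1}{-5 + 147^{4} + 5 \cdot 147^{2}}} = \sqrt{5566 + \frac{1}{-5 + 466948881 + 5 \cdot 21609}} = \sqrt{5566 + \frac{1}{-5 + 466948881 + 108045}} = \sqrt{5566 + \frac{1}{467056921}} = \sqrt{\frac{2599638822287}{467056921}} = \frac{\sqrt{1214179304049432398327}}{467056921}$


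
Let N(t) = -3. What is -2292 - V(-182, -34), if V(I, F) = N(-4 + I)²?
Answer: -2301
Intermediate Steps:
V(I, F) = 9 (V(I, F) = (-3)² = 9)
-2292 - V(-182, -34) = -2292 - 1*9 = -2292 - 9 = -2301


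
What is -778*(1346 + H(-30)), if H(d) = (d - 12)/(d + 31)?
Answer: -1014512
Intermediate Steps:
H(d) = (-12 + d)/(31 + d)
-778*(1346 + H(-30)) = -778*(1346 + (-12 - 30)/(31 - 30)) = -778*(1346 - 42/1) = -778*(1346 + 1*(-42)) = -778*(1346 - 42) = -778*1304 = -1014512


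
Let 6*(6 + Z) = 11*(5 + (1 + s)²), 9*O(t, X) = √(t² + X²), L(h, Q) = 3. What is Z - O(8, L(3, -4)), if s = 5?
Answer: 415/6 - √73/9 ≈ 68.217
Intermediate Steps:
O(t, X) = √(X² + t²)/9 (O(t, X) = √(t² + X²)/9 = √(X² + t²)/9)
Z = 415/6 (Z = -6 + (11*(5 + (1 + 5)²))/6 = -6 + (11*(5 + 6²))/6 = -6 + (11*(5 + 36))/6 = -6 + (11*41)/6 = -6 + (⅙)*451 = -6 + 451/6 = 415/6 ≈ 69.167)
Z - O(8, L(3, -4)) = 415/6 - √(3² + 8²)/9 = 415/6 - √(9 + 64)/9 = 415/6 - √73/9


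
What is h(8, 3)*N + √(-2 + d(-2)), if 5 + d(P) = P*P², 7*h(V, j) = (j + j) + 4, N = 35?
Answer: 50 + I*√15 ≈ 50.0 + 3.873*I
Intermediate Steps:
h(V, j) = 4/7 + 2*j/7 (h(V, j) = ((j + j) + 4)/7 = (2*j + 4)/7 = (4 + 2*j)/7 = 4/7 + 2*j/7)
d(P) = -5 + P³ (d(P) = -5 + P*P² = -5 + P³)
h(8, 3)*N + √(-2 + d(-2)) = (4/7 + (2/7)*3)*35 + √(-2 + (-5 + (-2)³)) = (4/7 + 6/7)*35 + √(-2 + (-5 - 8)) = (10/7)*35 + √(-2 - 13) = 50 + √(-15) = 50 + I*√15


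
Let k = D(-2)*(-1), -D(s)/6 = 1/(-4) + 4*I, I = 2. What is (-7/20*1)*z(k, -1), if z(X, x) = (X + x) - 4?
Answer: -581/40 ≈ -14.525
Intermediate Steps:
D(s) = -93/2 (D(s) = -6*(1/(-4) + 4*2) = -6*(-¼ + 8) = -6*31/4 = -93/2)
k = 93/2 (k = -93/2*(-1) = 93/2 ≈ 46.500)
z(X, x) = -4 + X + x
(-7/20*1)*z(k, -1) = (-7/20*1)*(-4 + 93/2 - 1) = (-7*1/20*1)*(83/2) = -7/20*1*(83/2) = -7/20*83/2 = -581/40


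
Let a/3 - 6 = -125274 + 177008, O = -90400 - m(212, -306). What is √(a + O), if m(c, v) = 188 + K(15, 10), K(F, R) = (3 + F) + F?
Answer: √64599 ≈ 254.16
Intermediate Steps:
K(F, R) = 3 + 2*F
m(c, v) = 221 (m(c, v) = 188 + (3 + 2*15) = 188 + (3 + 30) = 188 + 33 = 221)
O = -90621 (O = -90400 - 1*221 = -90400 - 221 = -90621)
a = 155220 (a = 18 + 3*(-125274 + 177008) = 18 + 3*51734 = 18 + 155202 = 155220)
√(a + O) = √(155220 - 90621) = √64599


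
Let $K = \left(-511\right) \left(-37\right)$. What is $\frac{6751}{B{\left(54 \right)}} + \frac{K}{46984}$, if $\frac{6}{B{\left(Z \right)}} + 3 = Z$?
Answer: $\frac{385160753}{6712} \approx 57384.0$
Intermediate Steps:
$K = 18907$
$B{\left(Z \right)} = \frac{6}{-3 + Z}$
$\frac{6751}{B{\left(54 \right)}} + \frac{K}{46984} = \frac{6751}{6 \frac{1}{-3 + 54}} + \frac{18907}{46984} = \frac{6751}{6 \cdot \frac{1}{51}} + 18907 \cdot \frac{1}{46984} = \frac{6751}{6 \cdot \frac{1}{51}} + \frac{2701}{6712} = \frac{6751}{\frac{2}{17}} + \frac{2701}{6712} = 6751 \cdot \frac{17}{2} + \frac{2701}{6712} = \frac{114767}{2} + \frac{2701}{6712} = \frac{385160753}{6712}$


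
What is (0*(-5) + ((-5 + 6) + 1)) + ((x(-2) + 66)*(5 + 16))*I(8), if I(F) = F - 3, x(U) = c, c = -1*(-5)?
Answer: 7457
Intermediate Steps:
c = 5
x(U) = 5
I(F) = -3 + F
(0*(-5) + ((-5 + 6) + 1)) + ((x(-2) + 66)*(5 + 16))*I(8) = (0*(-5) + ((-5 + 6) + 1)) + ((5 + 66)*(5 + 16))*(-3 + 8) = (0 + (1 + 1)) + (71*21)*5 = (0 + 2) + 1491*5 = 2 + 7455 = 7457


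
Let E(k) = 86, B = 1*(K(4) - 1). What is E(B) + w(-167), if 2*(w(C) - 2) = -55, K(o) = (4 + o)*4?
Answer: 121/2 ≈ 60.500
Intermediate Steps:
K(o) = 16 + 4*o
w(C) = -51/2 (w(C) = 2 + (½)*(-55) = 2 - 55/2 = -51/2)
B = 31 (B = 1*((16 + 4*4) - 1) = 1*((16 + 16) - 1) = 1*(32 - 1) = 1*31 = 31)
E(B) + w(-167) = 86 - 51/2 = 121/2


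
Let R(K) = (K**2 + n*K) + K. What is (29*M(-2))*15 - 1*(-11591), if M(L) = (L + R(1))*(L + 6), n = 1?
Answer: 13331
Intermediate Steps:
R(K) = K**2 + 2*K (R(K) = (K**2 + 1*K) + K = (K**2 + K) + K = (K + K**2) + K = K**2 + 2*K)
M(L) = (3 + L)*(6 + L) (M(L) = (L + 1*(2 + 1))*(L + 6) = (L + 1*3)*(6 + L) = (L + 3)*(6 + L) = (3 + L)*(6 + L))
(29*M(-2))*15 - 1*(-11591) = (29*(18 + (-2)**2 + 9*(-2)))*15 - 1*(-11591) = (29*(18 + 4 - 18))*15 + 11591 = (29*4)*15 + 11591 = 116*15 + 11591 = 1740 + 11591 = 13331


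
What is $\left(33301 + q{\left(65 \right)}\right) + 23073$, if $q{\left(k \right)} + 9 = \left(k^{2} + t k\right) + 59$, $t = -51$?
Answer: $57334$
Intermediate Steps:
$q{\left(k \right)} = 50 + k^{2} - 51 k$ ($q{\left(k \right)} = -9 + \left(\left(k^{2} - 51 k\right) + 59\right) = -9 + \left(59 + k^{2} - 51 k\right) = 50 + k^{2} - 51 k$)
$\left(33301 + q{\left(65 \right)}\right) + 23073 = \left(33301 + \left(50 + 65^{2} - 3315\right)\right) + 23073 = \left(33301 + \left(50 + 4225 - 3315\right)\right) + 23073 = \left(33301 + 960\right) + 23073 = 34261 + 23073 = 57334$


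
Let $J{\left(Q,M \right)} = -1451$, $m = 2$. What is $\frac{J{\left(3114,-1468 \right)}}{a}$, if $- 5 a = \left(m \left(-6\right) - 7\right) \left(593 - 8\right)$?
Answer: $- \frac{1451}{2223} \approx -0.65272$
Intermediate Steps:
$a = 2223$ ($a = - \frac{\left(2 \left(-6\right) - 7\right) \left(593 - 8\right)}{5} = - \frac{\left(-12 - 7\right) 585}{5} = - \frac{\left(-19\right) 585}{5} = \left(- \frac{1}{5}\right) \left(-11115\right) = 2223$)
$\frac{J{\left(3114,-1468 \right)}}{a} = - \frac{1451}{2223}$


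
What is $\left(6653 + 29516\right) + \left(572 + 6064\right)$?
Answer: $42805$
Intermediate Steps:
$\left(6653 + 29516\right) + \left(572 + 6064\right) = 36169 + 6636 = 42805$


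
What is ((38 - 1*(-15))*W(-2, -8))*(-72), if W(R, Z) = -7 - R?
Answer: 19080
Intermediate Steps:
((38 - 1*(-15))*W(-2, -8))*(-72) = ((38 - 1*(-15))*(-7 - 1*(-2)))*(-72) = ((38 + 15)*(-7 + 2))*(-72) = (53*(-5))*(-72) = -265*(-72) = 19080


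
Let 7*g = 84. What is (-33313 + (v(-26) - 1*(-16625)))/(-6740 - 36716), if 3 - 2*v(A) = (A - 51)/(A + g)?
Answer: 66757/173824 ≈ 0.38405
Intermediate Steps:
g = 12 (g = (⅐)*84 = 12)
v(A) = 3/2 - (-51 + A)/(2*(12 + A)) (v(A) = 3/2 - (A - 51)/(2*(A + 12)) = 3/2 - (-51 + A)/(2*(12 + A)))
(-33313 + (v(-26) - 1*(-16625)))/(-6740 - 36716) = (-33313 + ((87/2 - 26)/(12 - 26) - 1*(-16625)))/(-6740 - 36716) = (-33313 + ((35/2)/(-14) + 16625))/(-43456) = (-33313 + (-1/14*35/2 + 16625))*(-1/43456) = (-33313 + (-5/4 + 16625))*(-1/43456) = (-33313 + 66495/4)*(-1/43456) = -66757/4*(-1/43456) = 66757/173824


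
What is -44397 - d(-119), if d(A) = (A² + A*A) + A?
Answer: -72600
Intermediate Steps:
d(A) = A + 2*A² (d(A) = (A² + A²) + A = 2*A² + A = A + 2*A²)
-44397 - d(-119) = -44397 - (-119)*(1 + 2*(-119)) = -44397 - (-119)*(1 - 238) = -44397 - (-119)*(-237) = -44397 - 1*28203 = -44397 - 28203 = -72600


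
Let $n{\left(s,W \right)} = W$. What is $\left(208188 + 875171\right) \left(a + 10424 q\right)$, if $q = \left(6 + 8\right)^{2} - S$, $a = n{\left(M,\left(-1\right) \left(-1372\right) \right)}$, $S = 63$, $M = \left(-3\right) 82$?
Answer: $1503446619276$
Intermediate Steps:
$M = -246$
$a = 1372$ ($a = \left(-1\right) \left(-1372\right) = 1372$)
$q = 133$ ($q = \left(6 + 8\right)^{2} - 63 = 14^{2} - 63 = 196 - 63 = 133$)
$\left(208188 + 875171\right) \left(a + 10424 q\right) = \left(208188 + 875171\right) \left(1372 + 10424 \cdot 133\right) = 1083359 \left(1372 + 1386392\right) = 1083359 \cdot 1387764 = 1503446619276$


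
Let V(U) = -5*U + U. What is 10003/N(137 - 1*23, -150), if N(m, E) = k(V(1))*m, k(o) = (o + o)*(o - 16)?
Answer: 10003/18240 ≈ 0.54841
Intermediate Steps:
V(U) = -4*U
k(o) = 2*o*(-16 + o) (k(o) = (2*o)*(-16 + o) = 2*o*(-16 + o))
N(m, E) = 160*m (N(m, E) = (2*(-4*1)*(-16 - 4*1))*m = (2*(-4)*(-16 - 4))*m = (2*(-4)*(-20))*m = 160*m)
10003/N(137 - 1*23, -150) = 10003/((160*(137 - 1*23))) = 10003/((160*(137 - 23))) = 10003/((160*114)) = 10003/18240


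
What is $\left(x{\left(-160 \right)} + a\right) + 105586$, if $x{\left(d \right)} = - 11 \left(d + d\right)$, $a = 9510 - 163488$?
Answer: $-44872$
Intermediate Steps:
$a = -153978$ ($a = 9510 - 163488 = -153978$)
$x{\left(d \right)} = - 22 d$ ($x{\left(d \right)} = - 11 \cdot 2 d = - 22 d$)
$\left(x{\left(-160 \right)} + a\right) + 105586 = \left(\left(-22\right) \left(-160\right) - 153978\right) + 105586 = \left(3520 - 153978\right) + 105586 = -150458 + 105586 = -44872$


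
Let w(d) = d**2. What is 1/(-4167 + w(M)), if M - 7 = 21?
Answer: -1/3383 ≈ -0.00029560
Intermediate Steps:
M = 28 (M = 7 + 21 = 28)
1/(-4167 + w(M)) = 1/(-4167 + 28**2) = 1/(-4167 + 784) = 1/(-3383) = -1/3383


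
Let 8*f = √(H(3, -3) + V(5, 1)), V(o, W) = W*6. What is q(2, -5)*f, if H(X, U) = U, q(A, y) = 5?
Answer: 5*√3/8 ≈ 1.0825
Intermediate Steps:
V(o, W) = 6*W
f = √3/8 (f = √(-3 + 6*1)/8 = √(-3 + 6)/8 = √3/8 ≈ 0.21651)
q(2, -5)*f = 5*(√3/8) = 5*√3/8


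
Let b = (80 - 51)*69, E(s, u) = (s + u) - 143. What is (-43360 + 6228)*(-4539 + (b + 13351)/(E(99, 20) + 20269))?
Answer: 3411565735796/20245 ≈ 1.6851e+8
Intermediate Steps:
E(s, u) = -143 + s + u
b = 2001 (b = 29*69 = 2001)
(-43360 + 6228)*(-4539 + (b + 13351)/(E(99, 20) + 20269)) = (-43360 + 6228)*(-4539 + (2001 + 13351)/((-143 + 99 + 20) + 20269)) = -37132*(-4539 + 15352/(-24 + 20269)) = -37132*(-4539 + 15352/20245) = -37132*(-91876703/20245) = 3411565735796/20245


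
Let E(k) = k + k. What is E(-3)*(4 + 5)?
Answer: -54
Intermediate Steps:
E(k) = 2*k
E(-3)*(4 + 5) = (2*(-3))*(4 + 5) = -6*9 = -54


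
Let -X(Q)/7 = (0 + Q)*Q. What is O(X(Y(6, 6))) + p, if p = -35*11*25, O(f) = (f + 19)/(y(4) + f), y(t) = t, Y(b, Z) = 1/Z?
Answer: -1317948/137 ≈ -9620.1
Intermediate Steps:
X(Q) = -7*Q² (X(Q) = -7*(0 + Q)*Q = -7*Q*Q = -7*Q²)
O(f) = (19 + f)/(4 + f) (O(f) = (f + 19)/(4 + f) = (19 + f)/(4 + f))
p = -9625 (p = -385*25 = -9625)
O(X(Y(6, 6))) + p = (19 - 7*(1/6)²)/(4 - 7*(1/6)²) - 9625 = (19 - 7*(⅙)²)/(4 - 7*(⅙)²) - 9625 = (19 - 7*1/36)/(4 - 7*1/36) - 9625 = (19 - 7/36)/(4 - 7/36) - 9625 = (677/36)/(137/36) - 9625 = (36/137)*(677/36) - 9625 = 677/137 - 9625 = -1317948/137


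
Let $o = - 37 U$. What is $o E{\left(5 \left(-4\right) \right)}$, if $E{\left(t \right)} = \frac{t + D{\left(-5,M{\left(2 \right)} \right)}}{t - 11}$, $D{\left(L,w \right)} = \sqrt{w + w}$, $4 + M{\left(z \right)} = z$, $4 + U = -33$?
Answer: $\frac{27380}{31} - \frac{2738 i}{31} \approx 883.23 - 88.323 i$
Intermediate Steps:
$U = -37$ ($U = -4 - 33 = -37$)
$M{\left(z \right)} = -4 + z$
$D{\left(L,w \right)} = \sqrt{2} \sqrt{w}$ ($D{\left(L,w \right)} = \sqrt{2 w} = \sqrt{2} \sqrt{w}$)
$E{\left(t \right)} = \frac{t + 2 i}{-11 + t}$ ($E{\left(t \right)} = \frac{t + \sqrt{2} \sqrt{-4 + 2}}{t - 11} = \frac{t + \sqrt{2} \sqrt{-2}}{-11 + t} = \frac{t + \sqrt{2} i \sqrt{2}}{-11 + t} = \frac{t + 2 i}{-11 + t}$)
$o = 1369$ ($o = - 37 \left(-37\right) = \left(-1\right) \left(-1369\right) = 1369$)
$o E{\left(5 \left(-4\right) \right)} = 1369 \frac{5 \left(-4\right) + 2 i}{-11 + 5 \left(-4\right)} = 1369 \frac{-20 + 2 i}{-11 - 20} = 1369 \frac{-20 + 2 i}{-31} = 1369 \left(- \frac{-20 + 2 i}{31}\right) = 1369 \left(\frac{20}{31} - \frac{2 i}{31}\right) = \frac{27380}{31} - \frac{2738 i}{31}$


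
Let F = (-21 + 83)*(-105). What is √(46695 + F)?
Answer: 3*√4465 ≈ 200.46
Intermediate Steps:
F = -6510 (F = 62*(-105) = -6510)
√(46695 + F) = √(46695 - 6510) = √40185 = 3*√4465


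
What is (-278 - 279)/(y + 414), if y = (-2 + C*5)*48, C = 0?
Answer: -557/318 ≈ -1.7516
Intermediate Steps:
y = -96 (y = (-2 + 0*5)*48 = (-2 + 0)*48 = -2*48 = -96)
(-278 - 279)/(y + 414) = (-278 - 279)/(-96 + 414) = -557/318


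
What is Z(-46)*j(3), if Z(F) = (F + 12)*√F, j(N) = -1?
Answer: 34*I*√46 ≈ 230.6*I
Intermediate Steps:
Z(F) = √F*(12 + F) (Z(F) = (12 + F)*√F = √F*(12 + F))
Z(-46)*j(3) = (√(-46)*(12 - 46))*(-1) = ((I*√46)*(-34))*(-1) = -34*I*√46*(-1) = 34*I*√46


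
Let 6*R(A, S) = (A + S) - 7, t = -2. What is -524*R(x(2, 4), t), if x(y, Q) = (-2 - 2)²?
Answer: -1834/3 ≈ -611.33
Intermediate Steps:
x(y, Q) = 16 (x(y, Q) = (-4)² = 16)
R(A, S) = -7/6 + A/6 + S/6 (R(A, S) = ((A + S) - 7)/6 = (-7 + A + S)/6 = -7/6 + A/6 + S/6)
-524*R(x(2, 4), t) = -524*(-7/6 + (⅙)*16 + (⅙)*(-2)) = -524*(-7/6 + 8/3 - ⅓) = -524*7/6 = -1834/3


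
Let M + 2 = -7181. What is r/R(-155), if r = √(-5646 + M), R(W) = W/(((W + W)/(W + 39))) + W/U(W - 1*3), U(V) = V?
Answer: -158*I*√12829/9009 ≈ -1.9864*I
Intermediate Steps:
M = -7183 (M = -2 - 7181 = -7183)
R(W) = 39/2 + W/2 + W/(-3 + W) (R(W) = W/(((W + W)/(W + 39))) + W/(W - 1*3) = W/(((2*W)/(39 + W))) + W/(W - 3) = W/((2*W/(39 + W))) + W/(-3 + W) = W*((39 + W)/(2*W)) + W/(-3 + W) = (39/2 + W/2) + W/(-3 + W) = 39/2 + W/2 + W/(-3 + W))
r = I*√12829 (r = √(-5646 - 7183) = √(-12829) = I*√12829 ≈ 113.27*I)
r/R(-155) = (I*√12829)/(((-117 + (-155)² + 38*(-155))/(2*(-3 - 155)))) = (I*√12829)/(((½)*(-117 + 24025 - 5890)/(-158))) = (I*√12829)/(((½)*(-1/158)*18018)) = (I*√12829)/(-9009/158) = (I*√12829)*(-158/9009) = -158*I*√12829/9009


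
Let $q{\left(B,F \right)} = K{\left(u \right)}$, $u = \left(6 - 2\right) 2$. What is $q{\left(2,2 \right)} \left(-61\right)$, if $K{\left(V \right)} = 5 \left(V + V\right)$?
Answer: $-4880$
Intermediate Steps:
$u = 8$ ($u = 4 \cdot 2 = 8$)
$K{\left(V \right)} = 10 V$ ($K{\left(V \right)} = 5 \cdot 2 V = 10 V$)
$q{\left(B,F \right)} = 80$ ($q{\left(B,F \right)} = 10 \cdot 8 = 80$)
$q{\left(2,2 \right)} \left(-61\right) = 80 \left(-61\right) = -4880$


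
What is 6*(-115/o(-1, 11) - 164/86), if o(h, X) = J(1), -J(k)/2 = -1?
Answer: -15327/43 ≈ -356.44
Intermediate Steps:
J(k) = 2 (J(k) = -2*(-1) = 2)
o(h, X) = 2
6*(-115/o(-1, 11) - 164/86) = 6*(-115/2 - 164/86) = 6*(-115*1/2 - 164*1/86) = 6*(-115/2 - 82/43) = 6*(-5109/86) = -15327/43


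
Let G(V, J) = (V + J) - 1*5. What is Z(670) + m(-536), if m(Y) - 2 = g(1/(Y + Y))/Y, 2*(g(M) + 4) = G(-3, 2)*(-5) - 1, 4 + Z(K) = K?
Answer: 716075/1072 ≈ 667.98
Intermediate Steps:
Z(K) = -4 + K
G(V, J) = -5 + J + V (G(V, J) = (J + V) - 5 = -5 + J + V)
g(M) = 21/2 (g(M) = -4 + ((-5 + 2 - 3)*(-5) - 1)/2 = -4 + (-6*(-5) - 1)/2 = -4 + (30 - 1)/2 = -4 + (½)*29 = -4 + 29/2 = 21/2)
m(Y) = 2 + 21/(2*Y)
Z(670) + m(-536) = (-4 + 670) + (2 + (21/2)/(-536)) = 666 + (2 + (21/2)*(-1/536)) = 666 + (2 - 21/1072) = 666 + 2123/1072 = 716075/1072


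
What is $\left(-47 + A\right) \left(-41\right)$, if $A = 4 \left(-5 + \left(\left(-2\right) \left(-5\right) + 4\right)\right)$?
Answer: $451$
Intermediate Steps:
$A = 36$ ($A = 4 \left(-5 + \left(10 + 4\right)\right) = 4 \left(-5 + 14\right) = 4 \cdot 9 = 36$)
$\left(-47 + A\right) \left(-41\right) = \left(-47 + 36\right) \left(-41\right) = \left(-11\right) \left(-41\right) = 451$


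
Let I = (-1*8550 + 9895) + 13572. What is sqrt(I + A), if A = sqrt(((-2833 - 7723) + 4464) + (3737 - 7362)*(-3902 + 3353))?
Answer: sqrt(14917 + sqrt(1984033)) ≈ 127.77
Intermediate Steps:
I = 14917 (I = (-8550 + 9895) + 13572 = 1345 + 13572 = 14917)
A = sqrt(1984033) (A = sqrt((-10556 + 4464) - 3625*(-549)) = sqrt(-6092 + 1990125) = sqrt(1984033) ≈ 1408.6)
sqrt(I + A) = sqrt(14917 + sqrt(1984033))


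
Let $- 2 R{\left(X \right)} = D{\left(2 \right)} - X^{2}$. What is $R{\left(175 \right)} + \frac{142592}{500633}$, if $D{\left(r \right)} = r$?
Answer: $\frac{15331169543}{1001266} \approx 15312.0$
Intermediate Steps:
$R{\left(X \right)} = -1 + \frac{X^{2}}{2}$ ($R{\left(X \right)} = - \frac{2 - X^{2}}{2} = -1 + \frac{X^{2}}{2}$)
$R{\left(175 \right)} + \frac{142592}{500633} = \left(-1 + \frac{175^{2}}{2}\right) + \frac{142592}{500633} = \left(-1 + \frac{1}{2} \cdot 30625\right) + 142592 \cdot \frac{1}{500633} = \left(-1 + \frac{30625}{2}\right) + \frac{142592}{500633} = \frac{30623}{2} + \frac{142592}{500633} = \frac{15331169543}{1001266}$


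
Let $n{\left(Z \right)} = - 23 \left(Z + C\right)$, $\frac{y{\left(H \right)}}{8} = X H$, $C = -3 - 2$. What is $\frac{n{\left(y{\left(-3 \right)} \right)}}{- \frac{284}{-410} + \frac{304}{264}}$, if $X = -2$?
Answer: $- \frac{6690585}{12476} \approx -536.28$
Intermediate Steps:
$C = -5$ ($C = -3 - 2 = -5$)
$y{\left(H \right)} = - 16 H$ ($y{\left(H \right)} = 8 \left(- 2 H\right) = - 16 H$)
$n{\left(Z \right)} = 115 - 23 Z$ ($n{\left(Z \right)} = - 23 \left(Z - 5\right) = - 23 \left(-5 + Z\right) = 115 - 23 Z$)
$\frac{n{\left(y{\left(-3 \right)} \right)}}{- \frac{284}{-410} + \frac{304}{264}} = \frac{115 - 23 \left(\left(-16\right) \left(-3\right)\right)}{- \frac{284}{-410} + \frac{304}{264}} = \frac{115 - 1104}{\left(-284\right) \left(- \frac{1}{410}\right) + 304 \cdot \frac{1}{264}} = \frac{115 - 1104}{\frac{142}{205} + \frac{38}{33}} = - \frac{989}{\frac{12476}{6765}} = \left(-989\right) \frac{6765}{12476} = - \frac{6690585}{12476}$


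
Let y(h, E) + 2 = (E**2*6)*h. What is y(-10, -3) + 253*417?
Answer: 104959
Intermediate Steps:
y(h, E) = -2 + 6*h*E**2 (y(h, E) = -2 + (E**2*6)*h = -2 + (6*E**2)*h = -2 + 6*h*E**2)
y(-10, -3) + 253*417 = (-2 + 6*(-10)*(-3)**2) + 253*417 = (-2 + 6*(-10)*9) + 105501 = (-2 - 540) + 105501 = -542 + 105501 = 104959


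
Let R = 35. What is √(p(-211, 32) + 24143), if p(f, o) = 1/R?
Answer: √29575210/35 ≈ 155.38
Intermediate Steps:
p(f, o) = 1/35
√(p(-211, 32) + 24143) = √(1/35 + 24143) = √(845006/35) = √29575210/35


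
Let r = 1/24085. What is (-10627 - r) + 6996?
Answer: -87452636/24085 ≈ -3631.0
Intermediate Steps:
r = 1/24085 ≈ 4.1520e-5
(-10627 - r) + 6996 = (-10627 - 1*1/24085) + 6996 = (-10627 - 1/24085) + 6996 = -255951296/24085 + 6996 = -87452636/24085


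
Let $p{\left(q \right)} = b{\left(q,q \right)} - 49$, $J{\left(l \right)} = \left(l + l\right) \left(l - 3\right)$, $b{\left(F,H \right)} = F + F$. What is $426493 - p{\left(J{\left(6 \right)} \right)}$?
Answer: $426470$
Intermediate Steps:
$b{\left(F,H \right)} = 2 F$
$J{\left(l \right)} = 2 l \left(-3 + l\right)$
$p{\left(q \right)} = -49 + 2 q$ ($p{\left(q \right)} = 2 q - 49 = -49 + 2 q$)
$426493 - p{\left(J{\left(6 \right)} \right)} = 426493 - \left(-49 + 2 \cdot 2 \cdot 6 \left(-3 + 6\right)\right) = 426493 - \left(-49 + 2 \cdot 2 \cdot 6 \cdot 3\right) = 426493 - \left(-49 + 2 \cdot 36\right) = 426493 - \left(-49 + 72\right) = 426493 - 23 = 426470$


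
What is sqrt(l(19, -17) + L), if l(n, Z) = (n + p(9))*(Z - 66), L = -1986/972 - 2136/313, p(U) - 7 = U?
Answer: I*sqrt(92491853690)/5634 ≈ 53.98*I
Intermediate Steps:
p(U) = 7 + U
L = -449635/50706 (L = -1986*1/972 - 2136*1/313 = -331/162 - 2136/313 = -449635/50706 ≈ -8.8675)
l(n, Z) = (-66 + Z)*(16 + n) (l(n, Z) = (n + (7 + 9))*(Z - 66) = (n + 16)*(-66 + Z) = (16 + n)*(-66 + Z) = (-66 + Z)*(16 + n))
sqrt(l(19, -17) + L) = sqrt((-1056 - 66*19 + 16*(-17) - 17*19) - 449635/50706) = sqrt((-1056 - 1254 - 272 - 323) - 449635/50706) = sqrt(-2905 - 449635/50706) = sqrt(-147750565/50706) = I*sqrt(92491853690)/5634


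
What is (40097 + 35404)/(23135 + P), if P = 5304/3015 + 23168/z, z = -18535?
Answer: 281281618035/86192149433 ≈ 3.2634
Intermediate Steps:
P = 1897208/3725535 (P = 5304/3015 + 23168/(-18535) = 5304*(1/3015) + 23168*(-1/18535) = 1768/1005 - 23168/18535 = 1897208/3725535 ≈ 0.50924)
(40097 + 35404)/(23135 + P) = (40097 + 35404)/(23135 + 1897208/3725535) = 75501/(86192149433/3725535) = 75501*(3725535/86192149433) = 281281618035/86192149433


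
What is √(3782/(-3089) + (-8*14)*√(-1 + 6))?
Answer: √(-11682598 - 1068695152*√5)/3089 ≈ 15.864*I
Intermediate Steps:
√(3782/(-3089) + (-8*14)*√(-1 + 6)) = √(3782*(-1/3089) - 112*√5) = √(-3782/3089 - 112*√5)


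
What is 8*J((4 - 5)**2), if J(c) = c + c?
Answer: 16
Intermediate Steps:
J(c) = 2*c
8*J((4 - 5)**2) = 8*(2*(4 - 5)**2) = 8*(2*(-1)**2) = 8*(2*1) = 8*2 = 16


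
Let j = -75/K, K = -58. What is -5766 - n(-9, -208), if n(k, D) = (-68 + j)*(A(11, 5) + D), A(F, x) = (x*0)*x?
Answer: -569590/29 ≈ -19641.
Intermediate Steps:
A(F, x) = 0 (A(F, x) = 0*x = 0)
j = 75/58 (j = -75/(-58) = -75*(-1/58) = 75/58 ≈ 1.2931)
n(k, D) = -3869*D/58 (n(k, D) = (-68 + 75/58)*(0 + D) = -3869*D/58)
-5766 - n(-9, -208) = -5766 - (-3869)*(-208)/58 = -5766 - 1*402376/29 = -5766 - 402376/29 = -569590/29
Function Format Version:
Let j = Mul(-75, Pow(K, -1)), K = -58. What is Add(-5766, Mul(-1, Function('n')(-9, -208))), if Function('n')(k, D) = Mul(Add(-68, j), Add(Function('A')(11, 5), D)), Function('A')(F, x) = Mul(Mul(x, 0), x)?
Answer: Rational(-569590, 29) ≈ -19641.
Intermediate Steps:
Function('A')(F, x) = 0 (Function('A')(F, x) = Mul(0, x) = 0)
j = Rational(75, 58) (j = Mul(-75, Pow(-58, -1)) = Mul(-75, Rational(-1, 58)) = Rational(75, 58) ≈ 1.2931)
Function('n')(k, D) = Mul(Rational(-3869, 58), D) (Function('n')(k, D) = Mul(Add(-68, Rational(75, 58)), Add(0, D)) = Mul(Rational(-3869, 58), D))
Add(-5766, Mul(-1, Function('n')(-9, -208))) = Add(-5766, Mul(-1, Mul(Rational(-3869, 58), -208))) = Add(-5766, Mul(-1, Rational(402376, 29))) = Add(-5766, Rational(-402376, 29)) = Rational(-569590, 29)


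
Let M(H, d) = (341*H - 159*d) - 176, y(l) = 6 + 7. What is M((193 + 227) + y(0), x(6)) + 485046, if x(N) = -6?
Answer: 633477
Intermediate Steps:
y(l) = 13
M(H, d) = -176 - 159*d + 341*H (M(H, d) = (-159*d + 341*H) - 176 = -176 - 159*d + 341*H)
M((193 + 227) + y(0), x(6)) + 485046 = (-176 - 159*(-6) + 341*((193 + 227) + 13)) + 485046 = (-176 + 954 + 341*(420 + 13)) + 485046 = (-176 + 954 + 341*433) + 485046 = (-176 + 954 + 147653) + 485046 = 148431 + 485046 = 633477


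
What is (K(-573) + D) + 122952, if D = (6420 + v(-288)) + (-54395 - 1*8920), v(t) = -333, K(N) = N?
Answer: 65151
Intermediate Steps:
D = -57228 (D = (6420 - 333) + (-54395 - 1*8920) = 6087 + (-54395 - 8920) = 6087 - 63315 = -57228)
(K(-573) + D) + 122952 = (-573 - 57228) + 122952 = -57801 + 122952 = 65151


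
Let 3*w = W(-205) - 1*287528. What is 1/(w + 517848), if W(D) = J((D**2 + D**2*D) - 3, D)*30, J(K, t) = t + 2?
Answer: 3/1259926 ≈ 2.3811e-6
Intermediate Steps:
J(K, t) = 2 + t
W(D) = 60 + 30*D (W(D) = (2 + D)*30 = 60 + 30*D)
w = -293618/3 (w = ((60 + 30*(-205)) - 1*287528)/3 = ((60 - 6150) - 287528)/3 = (-6090 - 287528)/3 = (1/3)*(-293618) = -293618/3 ≈ -97873.)
1/(w + 517848) = 1/(-293618/3 + 517848) = 1/(1259926/3) = 3/1259926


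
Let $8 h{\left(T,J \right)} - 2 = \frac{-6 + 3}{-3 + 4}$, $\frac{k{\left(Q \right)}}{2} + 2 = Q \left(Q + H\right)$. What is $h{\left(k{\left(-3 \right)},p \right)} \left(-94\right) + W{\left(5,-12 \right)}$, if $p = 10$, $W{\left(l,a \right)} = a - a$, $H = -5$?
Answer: $\frac{47}{4} \approx 11.75$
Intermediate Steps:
$W{\left(l,a \right)} = 0$
$k{\left(Q \right)} = -4 + 2 Q \left(-5 + Q\right)$ ($k{\left(Q \right)} = -4 + 2 Q \left(Q - 5\right) = -4 + 2 Q \left(-5 + Q\right)$)
$h{\left(T,J \right)} = - \frac{1}{8}$ ($h{\left(T,J \right)} = \frac{1}{4} + \frac{\left(-6 + 3\right) \frac{1}{-3 + 4}}{8} = \frac{1}{4} + \frac{\left(-3\right) 1^{-1}}{8} = \frac{1}{4} + \frac{\left(-3\right) 1}{8} = \frac{1}{4} + \frac{1}{8} \left(-3\right) = \frac{1}{4} - \frac{3}{8} = - \frac{1}{8}$)
$h{\left(k{\left(-3 \right)},p \right)} \left(-94\right) + W{\left(5,-12 \right)} = \left(- \frac{1}{8}\right) \left(-94\right) + 0 = \frac{47}{4} + 0 = \frac{47}{4}$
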